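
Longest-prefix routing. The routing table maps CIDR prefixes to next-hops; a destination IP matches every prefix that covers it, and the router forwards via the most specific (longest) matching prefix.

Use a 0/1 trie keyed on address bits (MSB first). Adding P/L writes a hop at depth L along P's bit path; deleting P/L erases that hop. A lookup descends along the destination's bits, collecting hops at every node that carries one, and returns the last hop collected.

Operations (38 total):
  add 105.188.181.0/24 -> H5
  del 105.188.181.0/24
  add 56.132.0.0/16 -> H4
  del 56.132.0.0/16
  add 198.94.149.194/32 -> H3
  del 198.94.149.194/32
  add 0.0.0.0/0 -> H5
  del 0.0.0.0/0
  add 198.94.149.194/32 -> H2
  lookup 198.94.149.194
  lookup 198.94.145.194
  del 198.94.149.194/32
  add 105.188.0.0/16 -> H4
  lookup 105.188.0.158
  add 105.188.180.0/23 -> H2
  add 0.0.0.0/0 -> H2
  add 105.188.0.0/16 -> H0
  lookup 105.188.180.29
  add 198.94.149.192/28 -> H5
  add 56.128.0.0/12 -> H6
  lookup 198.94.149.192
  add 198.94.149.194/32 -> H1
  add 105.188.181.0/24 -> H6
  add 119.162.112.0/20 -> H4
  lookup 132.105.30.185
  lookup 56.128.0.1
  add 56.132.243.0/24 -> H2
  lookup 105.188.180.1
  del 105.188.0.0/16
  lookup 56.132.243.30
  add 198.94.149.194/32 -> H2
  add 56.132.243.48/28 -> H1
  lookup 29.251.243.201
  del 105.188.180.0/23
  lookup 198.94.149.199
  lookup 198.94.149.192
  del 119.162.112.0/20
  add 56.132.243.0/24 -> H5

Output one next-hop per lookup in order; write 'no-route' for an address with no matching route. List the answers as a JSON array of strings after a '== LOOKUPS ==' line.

Process each operation:
  + 105.188.181.0/24 (H5) depth=24
  - 105.188.181.0/24 clear@24
  + 56.132.0.0/16 (H4) depth=16
  - 56.132.0.0/16 clear@16
  + 198.94.149.194/32 (H3) depth=32
  - 198.94.149.194/32 clear@32
  + 0.0.0.0/0 (H5) depth=0
  - 0.0.0.0/0 clear@0
  + 198.94.149.194/32 (H2) depth=32
  Q 198.94.149.194: descend 11000110010111101001010111000010 ; hops seen [H2] ; pick H2
  Q 198.94.145.194: descend 110001100101111010010 ; hops seen [∅] ; pick no-route
  - 198.94.149.194/32 clear@32
  + 105.188.0.0/16 (H4) depth=16
  Q 105.188.0.158: descend 0110100110111100 ; hops seen [H4] ; pick H4
  + 105.188.180.0/23 (H2) depth=23
  + 0.0.0.0/0 (H2) depth=0
  + 105.188.0.0/16 (H0) depth=16
  Q 105.188.180.29: descend 01101001101111001011010 ; hops seen [H2,H0,H2] ; pick H2
  + 198.94.149.192/28 (H5) depth=28
  + 56.128.0.0/12 (H6) depth=12
  Q 198.94.149.192: descend 110001100101111010010101110000 ; hops seen [H2,H5] ; pick H5
  + 198.94.149.194/32 (H1) depth=32
  + 105.188.181.0/24 (H6) depth=24
  + 119.162.112.0/20 (H4) depth=20
  Q 132.105.30.185: descend 1 ; hops seen [H2] ; pick H2
  Q 56.128.0.1: descend 0011100010000 ; hops seen [H2,H6] ; pick H6
  + 56.132.243.0/24 (H2) depth=24
  Q 105.188.180.1: descend 01101001101111001011010 ; hops seen [H2,H0,H2] ; pick H2
  - 105.188.0.0/16 clear@16
  Q 56.132.243.30: descend 001110001000010011110011 ; hops seen [H2,H6,H2] ; pick H2
  + 198.94.149.194/32 (H2) depth=32
  + 56.132.243.48/28 (H1) depth=28
  Q 29.251.243.201: descend 00 ; hops seen [H2] ; pick H2
  - 105.188.180.0/23 clear@23
  Q 198.94.149.199: descend 11000110010111101001010111000 ; hops seen [H2,H5] ; pick H5
  Q 198.94.149.192: descend 110001100101111010010101110000 ; hops seen [H2,H5] ; pick H5
  - 119.162.112.0/20 clear@20
  + 56.132.243.0/24 (H5) depth=24

== LOOKUPS ==
["H2","no-route","H4","H2","H5","H2","H6","H2","H2","H2","H5","H5"]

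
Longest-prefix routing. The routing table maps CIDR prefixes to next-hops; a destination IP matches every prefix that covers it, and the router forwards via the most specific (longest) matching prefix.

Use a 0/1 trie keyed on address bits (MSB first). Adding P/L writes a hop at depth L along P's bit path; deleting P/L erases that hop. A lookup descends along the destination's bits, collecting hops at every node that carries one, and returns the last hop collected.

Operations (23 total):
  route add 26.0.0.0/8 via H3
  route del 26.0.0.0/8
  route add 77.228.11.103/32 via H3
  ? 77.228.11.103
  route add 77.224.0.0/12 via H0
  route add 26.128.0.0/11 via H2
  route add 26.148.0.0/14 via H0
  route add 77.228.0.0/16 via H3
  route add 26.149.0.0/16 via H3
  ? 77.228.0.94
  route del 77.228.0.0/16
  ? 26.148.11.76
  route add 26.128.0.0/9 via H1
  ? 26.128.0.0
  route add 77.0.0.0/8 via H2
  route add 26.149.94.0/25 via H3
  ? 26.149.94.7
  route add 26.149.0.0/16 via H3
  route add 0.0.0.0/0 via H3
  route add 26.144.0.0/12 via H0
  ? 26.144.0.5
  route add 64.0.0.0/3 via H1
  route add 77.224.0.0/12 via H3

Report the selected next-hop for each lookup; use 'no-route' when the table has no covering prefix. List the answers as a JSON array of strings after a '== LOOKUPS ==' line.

Trace:
  add 26.0.0.0/8 -> H3 at depth 8
  - 26.0.0.0/8 clear@8
  add 77.228.11.103/32 -> H3 at depth 32
  ? 77.228.11.103  path d0:-→d1:-→d2:-→d3:-→d4:-→d5:-→d6:-→d7:-→d8:-→d9:-→d10:-→d11:-→d12:-→d13:-→d14:-→d15:-→d16:-→d17:-→d18:-→d19:-→d20:-→d21:-→d22:-→d23:-→d24:-→d25:-→d26:-→d27:-→d28:-→d29:-→d30:-→d31:-→d32:H3  best=H3
  add 77.224.0.0/12 -> H0 at depth 12
  add 26.128.0.0/11 -> H2 at depth 11
  add 26.148.0.0/14 -> H0 at depth 14
  add 77.228.0.0/16 -> H3 at depth 16
  add 26.149.0.0/16 -> H3 at depth 16
  ? 77.228.0.94  path d0:-→d1:-→d2:-→d3:-→d4:-→d5:-→d6:-→d7:-→d8:-→d9:-→d10:-→d11:-→d12:H0→d13:-→d14:-→d15:-→d16:H3→d17:-→d18:-→d19:-→d20:-  best=H3
  - 77.228.0.0/16 clear@16
  ? 26.148.11.76  path d0:-→d1:-→d2:-→d3:-→d4:-→d5:-→d6:-→d7:-→d8:-→d9:-→d10:-→d11:H2→d12:-→d13:-→d14:H0→d15:-  best=H0
  add 26.128.0.0/9 -> H1 at depth 9
  ? 26.128.0.0  path d0:-→d1:-→d2:-→d3:-→d4:-→d5:-→d6:-→d7:-→d8:-→d9:H1→d10:-→d11:H2  best=H2
  add 77.0.0.0/8 -> H2 at depth 8
  add 26.149.94.0/25 -> H3 at depth 25
  ? 26.149.94.7  path d0:-→d1:-→d2:-→d3:-→d4:-→d5:-→d6:-→d7:-→d8:-→d9:H1→d10:-→d11:H2→d12:-→d13:-→d14:H0→d15:-→d16:H3→d17:-→d18:-→d19:-→d20:-→d21:-→d22:-→d23:-→d24:-→d25:H3  best=H3
  add 26.149.0.0/16 -> H3 at depth 16
  add 0.0.0.0/0 -> H3 at depth 0
  add 26.144.0.0/12 -> H0 at depth 12
  ? 26.144.0.5  path d0:H3→d1:-→d2:-→d3:-→d4:-→d5:-→d6:-→d7:-→d8:-→d9:H1→d10:-→d11:H2→d12:H0→d13:-  best=H0
  add 64.0.0.0/3 -> H1 at depth 3
  add 77.224.0.0/12 -> H3 at depth 12

== LOOKUPS ==
["H3","H3","H0","H2","H3","H0"]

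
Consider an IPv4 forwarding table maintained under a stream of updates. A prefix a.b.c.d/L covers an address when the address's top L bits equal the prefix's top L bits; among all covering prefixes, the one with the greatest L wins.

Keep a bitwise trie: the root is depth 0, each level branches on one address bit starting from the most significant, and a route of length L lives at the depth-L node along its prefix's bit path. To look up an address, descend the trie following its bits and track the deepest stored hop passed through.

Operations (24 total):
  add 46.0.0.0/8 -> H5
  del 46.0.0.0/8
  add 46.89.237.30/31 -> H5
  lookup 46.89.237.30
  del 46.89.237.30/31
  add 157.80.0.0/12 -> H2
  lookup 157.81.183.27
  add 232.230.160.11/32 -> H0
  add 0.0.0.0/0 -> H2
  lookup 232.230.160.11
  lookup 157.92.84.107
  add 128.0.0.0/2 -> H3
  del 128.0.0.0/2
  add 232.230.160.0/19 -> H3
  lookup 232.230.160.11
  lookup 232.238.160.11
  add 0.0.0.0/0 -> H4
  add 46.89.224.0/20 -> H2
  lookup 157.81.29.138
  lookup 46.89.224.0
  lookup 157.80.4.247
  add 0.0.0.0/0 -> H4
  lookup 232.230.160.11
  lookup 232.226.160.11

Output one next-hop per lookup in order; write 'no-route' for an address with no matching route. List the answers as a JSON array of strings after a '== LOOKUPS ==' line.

Trace:
  + 46.0.0.0/8 (H5) depth=8
  - 46.0.0.0/8 clear@8
  + 46.89.237.30/31 (H5) depth=31
  ? 46.89.237.30  path d0:-→d1:-→d2:-→d3:-→d4:-→d5:-→d6:-→d7:-→d8:-→d9:-→d10:-→d11:-→d12:-→d13:-→d14:-→d15:-→d16:-→d17:-→d18:-→d19:-→d20:-→d21:-→d22:-→d23:-→d24:-→d25:-→d26:-→d27:-→d28:-→d29:-→d30:-→d31:H5  best=H5
  - 46.89.237.30/31 clear@31
  + 157.80.0.0/12 (H2) depth=12
  ? 157.81.183.27  path d0:-→d1:-→d2:-→d3:-→d4:-→d5:-→d6:-→d7:-→d8:-→d9:-→d10:-→d11:-→d12:H2  best=H2
  + 232.230.160.11/32 (H0) depth=32
  + 0.0.0.0/0 (H2) depth=0
  ? 232.230.160.11  path d0:H2→d1:-→d2:-→d3:-→d4:-→d5:-→d6:-→d7:-→d8:-→d9:-→d10:-→d11:-→d12:-→d13:-→d14:-→d15:-→d16:-→d17:-→d18:-→d19:-→d20:-→d21:-→d22:-→d23:-→d24:-→d25:-→d26:-→d27:-→d28:-→d29:-→d30:-→d31:-→d32:H0  best=H0
  ? 157.92.84.107  path d0:H2→d1:-→d2:-→d3:-→d4:-→d5:-→d6:-→d7:-→d8:-→d9:-→d10:-→d11:-→d12:H2  best=H2
  + 128.0.0.0/2 (H3) depth=2
  - 128.0.0.0/2 clear@2
  + 232.230.160.0/19 (H3) depth=19
  ? 232.230.160.11  path d0:H2→d1:-→d2:-→d3:-→d4:-→d5:-→d6:-→d7:-→d8:-→d9:-→d10:-→d11:-→d12:-→d13:-→d14:-→d15:-→d16:-→d17:-→d18:-→d19:H3→d20:-→d21:-→d22:-→d23:-→d24:-→d25:-→d26:-→d27:-→d28:-→d29:-→d30:-→d31:-→d32:H0  best=H0
  ? 232.238.160.11  path d0:H2→d1:-→d2:-→d3:-→d4:-→d5:-→d6:-→d7:-→d8:-→d9:-→d10:-→d11:-→d12:-  best=H2
  + 0.0.0.0/0 (H4) depth=0
  + 46.89.224.0/20 (H2) depth=20
  ? 157.81.29.138  path d0:H4→d1:-→d2:-→d3:-→d4:-→d5:-→d6:-→d7:-→d8:-→d9:-→d10:-→d11:-→d12:H2  best=H2
  ? 46.89.224.0  path d0:H4→d1:-→d2:-→d3:-→d4:-→d5:-→d6:-→d7:-→d8:-→d9:-→d10:-→d11:-→d12:-→d13:-→d14:-→d15:-→d16:-→d17:-→d18:-→d19:-→d20:H2  best=H2
  ? 157.80.4.247  path d0:H4→d1:-→d2:-→d3:-→d4:-→d5:-→d6:-→d7:-→d8:-→d9:-→d10:-→d11:-→d12:H2  best=H2
  + 0.0.0.0/0 (H4) depth=0
  ? 232.230.160.11  path d0:H4→d1:-→d2:-→d3:-→d4:-→d5:-→d6:-→d7:-→d8:-→d9:-→d10:-→d11:-→d12:-→d13:-→d14:-→d15:-→d16:-→d17:-→d18:-→d19:H3→d20:-→d21:-→d22:-→d23:-→d24:-→d25:-→d26:-→d27:-→d28:-→d29:-→d30:-→d31:-→d32:H0  best=H0
  ? 232.226.160.11  path d0:H4→d1:-→d2:-→d3:-→d4:-→d5:-→d6:-→d7:-→d8:-→d9:-→d10:-→d11:-→d12:-→d13:-  best=H4

== LOOKUPS ==
["H5","H2","H0","H2","H0","H2","H2","H2","H2","H0","H4"]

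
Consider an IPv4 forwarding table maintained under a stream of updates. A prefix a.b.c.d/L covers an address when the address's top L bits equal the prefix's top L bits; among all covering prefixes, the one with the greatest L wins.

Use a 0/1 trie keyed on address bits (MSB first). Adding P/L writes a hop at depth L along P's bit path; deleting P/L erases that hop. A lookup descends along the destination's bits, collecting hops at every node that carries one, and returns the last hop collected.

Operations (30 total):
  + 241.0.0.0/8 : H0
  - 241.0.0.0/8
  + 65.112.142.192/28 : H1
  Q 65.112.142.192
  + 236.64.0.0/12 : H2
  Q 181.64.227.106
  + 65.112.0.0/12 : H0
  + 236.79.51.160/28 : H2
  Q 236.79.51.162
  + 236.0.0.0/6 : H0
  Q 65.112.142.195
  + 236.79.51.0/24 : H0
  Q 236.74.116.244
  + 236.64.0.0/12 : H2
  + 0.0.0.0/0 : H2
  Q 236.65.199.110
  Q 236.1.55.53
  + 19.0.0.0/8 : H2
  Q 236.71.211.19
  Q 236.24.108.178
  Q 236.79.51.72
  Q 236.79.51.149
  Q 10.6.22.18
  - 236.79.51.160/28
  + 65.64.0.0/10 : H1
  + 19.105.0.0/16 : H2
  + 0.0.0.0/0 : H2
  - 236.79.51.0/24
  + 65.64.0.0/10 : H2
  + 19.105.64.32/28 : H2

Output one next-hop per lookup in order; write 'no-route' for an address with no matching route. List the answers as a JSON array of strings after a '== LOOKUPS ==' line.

Trace:
  + 241.0.0.0/8 (H0) depth=8
  del 241.0.0.0/8 (clear depth 8)
  + 65.112.142.192/28 (H1) depth=28
  lookup 65.112.142.192: bits 0100000101110000100011101100 walk d0:-→d1:-→d2:-→d3:-→d4:-→d5:-→d6:-→d7:-→d8:-→d9:-→d10:-→d11:-→d12:-→d13:-→d14:-→d15:-→d16:-→d17:-→d18:-→d19:-→d20:-→d21:-→d22:-→d23:-→d24:-→d25:-→d26:-→d27:-→d28:H1 -> H1
  + 236.64.0.0/12 (H2) depth=12
  lookup 181.64.227.106: bits 1 walk d0:-→d1:- -> no-route
  + 65.112.0.0/12 (H0) depth=12
  + 236.79.51.160/28 (H2) depth=28
  lookup 236.79.51.162: bits 1110110001001111001100111010 walk d0:-→d1:-→d2:-→d3:-→d4:-→d5:-→d6:-→d7:-→d8:-→d9:-→d10:-→d11:-→d12:H2→d13:-→d14:-→d15:-→d16:-→d17:-→d18:-→d19:-→d20:-→d21:-→d22:-→d23:-→d24:-→d25:-→d26:-→d27:-→d28:H2 -> H2
  + 236.0.0.0/6 (H0) depth=6
  lookup 65.112.142.195: bits 0100000101110000100011101100 walk d0:-→d1:-→d2:-→d3:-→d4:-→d5:-→d6:-→d7:-→d8:-→d9:-→d10:-→d11:-→d12:H0→d13:-→d14:-→d15:-→d16:-→d17:-→d18:-→d19:-→d20:-→d21:-→d22:-→d23:-→d24:-→d25:-→d26:-→d27:-→d28:H1 -> H1
  + 236.79.51.0/24 (H0) depth=24
  lookup 236.74.116.244: bits 1110110001001 walk d0:-→d1:-→d2:-→d3:-→d4:-→d5:-→d6:H0→d7:-→d8:-→d9:-→d10:-→d11:-→d12:H2→d13:- -> H2
  + 236.64.0.0/12 (H2) depth=12
  + 0.0.0.0/0 (H2) depth=0
  lookup 236.65.199.110: bits 111011000100 walk d0:H2→d1:-→d2:-→d3:-→d4:-→d5:-→d6:H0→d7:-→d8:-→d9:-→d10:-→d11:-→d12:H2 -> H2
  lookup 236.1.55.53: bits 111011000 walk d0:H2→d1:-→d2:-→d3:-→d4:-→d5:-→d6:H0→d7:-→d8:-→d9:- -> H0
  + 19.0.0.0/8 (H2) depth=8
  lookup 236.71.211.19: bits 111011000100 walk d0:H2→d1:-→d2:-→d3:-→d4:-→d5:-→d6:H0→d7:-→d8:-→d9:-→d10:-→d11:-→d12:H2 -> H2
  lookup 236.24.108.178: bits 111011000 walk d0:H2→d1:-→d2:-→d3:-→d4:-→d5:-→d6:H0→d7:-→d8:-→d9:- -> H0
  lookup 236.79.51.72: bits 111011000100111100110011 walk d0:H2→d1:-→d2:-→d3:-→d4:-→d5:-→d6:H0→d7:-→d8:-→d9:-→d10:-→d11:-→d12:H2→d13:-→d14:-→d15:-→d16:-→d17:-→d18:-→d19:-→d20:-→d21:-→d22:-→d23:-→d24:H0 -> H0
  lookup 236.79.51.149: bits 11101100010011110011001110 walk d0:H2→d1:-→d2:-→d3:-→d4:-→d5:-→d6:H0→d7:-→d8:-→d9:-→d10:-→d11:-→d12:H2→d13:-→d14:-→d15:-→d16:-→d17:-→d18:-→d19:-→d20:-→d21:-→d22:-→d23:-→d24:H0→d25:-→d26:- -> H0
  lookup 10.6.22.18: bits 000 walk d0:H2→d1:-→d2:-→d3:- -> H2
  del 236.79.51.160/28 (clear depth 28)
  + 65.64.0.0/10 (H1) depth=10
  + 19.105.0.0/16 (H2) depth=16
  + 0.0.0.0/0 (H2) depth=0
  del 236.79.51.0/24 (clear depth 24)
  + 65.64.0.0/10 (H2) depth=10
  + 19.105.64.32/28 (H2) depth=28

== LOOKUPS ==
["H1","no-route","H2","H1","H2","H2","H0","H2","H0","H0","H0","H2"]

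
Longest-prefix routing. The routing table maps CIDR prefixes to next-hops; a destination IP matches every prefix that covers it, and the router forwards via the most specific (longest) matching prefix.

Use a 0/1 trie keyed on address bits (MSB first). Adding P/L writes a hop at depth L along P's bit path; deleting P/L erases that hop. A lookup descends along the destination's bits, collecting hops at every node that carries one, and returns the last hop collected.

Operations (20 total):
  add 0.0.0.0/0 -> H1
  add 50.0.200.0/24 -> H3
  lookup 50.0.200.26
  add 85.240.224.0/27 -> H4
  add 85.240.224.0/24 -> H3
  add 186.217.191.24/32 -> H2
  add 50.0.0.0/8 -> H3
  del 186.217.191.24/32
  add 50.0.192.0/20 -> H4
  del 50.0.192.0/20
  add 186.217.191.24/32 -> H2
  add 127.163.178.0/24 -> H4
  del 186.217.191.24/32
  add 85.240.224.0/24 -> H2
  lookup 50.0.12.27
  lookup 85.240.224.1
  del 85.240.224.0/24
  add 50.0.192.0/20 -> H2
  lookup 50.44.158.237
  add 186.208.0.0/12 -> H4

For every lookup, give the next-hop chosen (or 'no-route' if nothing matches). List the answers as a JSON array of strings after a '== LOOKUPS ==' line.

Process each operation:
  add 0.0.0.0/0 -> H1 at depth 0
  add 50.0.200.0/24 -> H3 at depth 24
  Q 50.0.200.26: descend 001100100000000011001000 ; hops seen [H1,H3] ; pick H3
  add 85.240.224.0/27 -> H4 at depth 27
  add 85.240.224.0/24 -> H3 at depth 24
  add 186.217.191.24/32 -> H2 at depth 32
  add 50.0.0.0/8 -> H3 at depth 8
  del 186.217.191.24/32 (clear depth 32)
  add 50.0.192.0/20 -> H4 at depth 20
  del 50.0.192.0/20 (clear depth 20)
  add 186.217.191.24/32 -> H2 at depth 32
  add 127.163.178.0/24 -> H4 at depth 24
  del 186.217.191.24/32 (clear depth 32)
  add 85.240.224.0/24 -> H2 at depth 24
  Q 50.0.12.27: descend 0011001000000000 ; hops seen [H1,H3] ; pick H3
  Q 85.240.224.1: descend 010101011111000011100000000 ; hops seen [H1,H2,H4] ; pick H4
  del 85.240.224.0/24 (clear depth 24)
  add 50.0.192.0/20 -> H2 at depth 20
  Q 50.44.158.237: descend 0011001000 ; hops seen [H1,H3] ; pick H3
  add 186.208.0.0/12 -> H4 at depth 12

== LOOKUPS ==
["H3","H3","H4","H3"]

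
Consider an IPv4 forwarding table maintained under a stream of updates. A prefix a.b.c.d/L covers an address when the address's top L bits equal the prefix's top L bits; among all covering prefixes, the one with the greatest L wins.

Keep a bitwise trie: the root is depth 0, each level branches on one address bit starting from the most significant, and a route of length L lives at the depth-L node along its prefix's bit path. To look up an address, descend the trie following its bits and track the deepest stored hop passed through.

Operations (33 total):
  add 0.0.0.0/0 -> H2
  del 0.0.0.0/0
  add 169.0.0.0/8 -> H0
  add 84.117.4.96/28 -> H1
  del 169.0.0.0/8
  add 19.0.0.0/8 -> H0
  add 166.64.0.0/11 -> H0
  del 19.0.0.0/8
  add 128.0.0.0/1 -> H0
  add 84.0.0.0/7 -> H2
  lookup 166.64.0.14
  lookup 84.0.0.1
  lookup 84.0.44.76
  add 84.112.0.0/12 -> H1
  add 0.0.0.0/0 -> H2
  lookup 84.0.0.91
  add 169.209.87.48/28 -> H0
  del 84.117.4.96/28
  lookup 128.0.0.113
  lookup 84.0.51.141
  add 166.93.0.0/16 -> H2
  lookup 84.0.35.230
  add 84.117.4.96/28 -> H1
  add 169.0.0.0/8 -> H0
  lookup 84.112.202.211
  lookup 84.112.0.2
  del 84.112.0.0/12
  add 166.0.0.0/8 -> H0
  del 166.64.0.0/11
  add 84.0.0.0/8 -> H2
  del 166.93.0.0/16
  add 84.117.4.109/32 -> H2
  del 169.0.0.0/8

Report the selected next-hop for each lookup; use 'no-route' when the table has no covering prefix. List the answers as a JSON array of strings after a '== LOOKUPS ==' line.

Process each operation:
  add 0.0.0.0/0 -> H2 at depth 0
  del 0.0.0.0/0 (clear depth 0)
  add 169.0.0.0/8 -> H0 at depth 8
  add 84.117.4.96/28 -> H1 at depth 28
  del 169.0.0.0/8 (clear depth 8)
  add 19.0.0.0/8 -> H0 at depth 8
  add 166.64.0.0/11 -> H0 at depth 11
  del 19.0.0.0/8 (clear depth 8)
  add 128.0.0.0/1 -> H0 at depth 1
  add 84.0.0.0/7 -> H2 at depth 7
  Q 166.64.0.14: descend 10100110010 ; hops seen [H0,H0] ; pick H0
  Q 84.0.0.1: descend 010101000 ; hops seen [H2] ; pick H2
  Q 84.0.44.76: descend 010101000 ; hops seen [H2] ; pick H2
  add 84.112.0.0/12 -> H1 at depth 12
  add 0.0.0.0/0 -> H2 at depth 0
  Q 84.0.0.91: descend 010101000 ; hops seen [H2,H2] ; pick H2
  add 169.209.87.48/28 -> H0 at depth 28
  del 84.117.4.96/28 (clear depth 28)
  Q 128.0.0.113: descend 10 ; hops seen [H2,H0] ; pick H0
  Q 84.0.51.141: descend 010101000 ; hops seen [H2,H2] ; pick H2
  add 166.93.0.0/16 -> H2 at depth 16
  Q 84.0.35.230: descend 010101000 ; hops seen [H2,H2] ; pick H2
  add 84.117.4.96/28 -> H1 at depth 28
  add 169.0.0.0/8 -> H0 at depth 8
  Q 84.112.202.211: descend 0101010001110 ; hops seen [H2,H2,H1] ; pick H1
  Q 84.112.0.2: descend 0101010001110 ; hops seen [H2,H2,H1] ; pick H1
  del 84.112.0.0/12 (clear depth 12)
  add 166.0.0.0/8 -> H0 at depth 8
  del 166.64.0.0/11 (clear depth 11)
  add 84.0.0.0/8 -> H2 at depth 8
  del 166.93.0.0/16 (clear depth 16)
  add 84.117.4.109/32 -> H2 at depth 32
  del 169.0.0.0/8 (clear depth 8)

== LOOKUPS ==
["H0","H2","H2","H2","H0","H2","H2","H1","H1"]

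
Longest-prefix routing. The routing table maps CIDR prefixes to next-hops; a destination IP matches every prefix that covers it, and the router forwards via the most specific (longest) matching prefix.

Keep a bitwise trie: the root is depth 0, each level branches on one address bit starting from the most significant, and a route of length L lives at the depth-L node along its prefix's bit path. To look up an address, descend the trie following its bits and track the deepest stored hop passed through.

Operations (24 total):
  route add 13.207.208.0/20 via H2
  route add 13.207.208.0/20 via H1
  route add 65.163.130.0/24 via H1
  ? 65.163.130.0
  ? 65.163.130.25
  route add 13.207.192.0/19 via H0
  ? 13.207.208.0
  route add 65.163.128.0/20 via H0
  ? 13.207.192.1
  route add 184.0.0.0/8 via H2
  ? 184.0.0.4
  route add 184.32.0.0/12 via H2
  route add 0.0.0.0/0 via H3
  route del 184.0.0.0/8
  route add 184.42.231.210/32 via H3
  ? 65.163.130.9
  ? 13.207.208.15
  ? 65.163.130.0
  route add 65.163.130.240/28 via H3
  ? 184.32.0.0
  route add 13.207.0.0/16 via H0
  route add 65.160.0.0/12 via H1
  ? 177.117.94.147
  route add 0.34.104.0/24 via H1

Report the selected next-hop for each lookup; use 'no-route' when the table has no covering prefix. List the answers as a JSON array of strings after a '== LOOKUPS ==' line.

Process each operation:
  + 13.207.208.0/20 (H2) depth=20
  + 13.207.208.0/20 (H1) depth=20
  + 65.163.130.0/24 (H1) depth=24
  lookup 65.163.130.0: bits 010000011010001110000010 walk d0:-→d1:-→d2:-→d3:-→d4:-→d5:-→d6:-→d7:-→d8:-→d9:-→d10:-→d11:-→d12:-→d13:-→d14:-→d15:-→d16:-→d17:-→d18:-→d19:-→d20:-→d21:-→d22:-→d23:-→d24:H1 -> H1
  lookup 65.163.130.25: bits 010000011010001110000010 walk d0:-→d1:-→d2:-→d3:-→d4:-→d5:-→d6:-→d7:-→d8:-→d9:-→d10:-→d11:-→d12:-→d13:-→d14:-→d15:-→d16:-→d17:-→d18:-→d19:-→d20:-→d21:-→d22:-→d23:-→d24:H1 -> H1
  + 13.207.192.0/19 (H0) depth=19
  lookup 13.207.208.0: bits 00001101110011111101 walk d0:-→d1:-→d2:-→d3:-→d4:-→d5:-→d6:-→d7:-→d8:-→d9:-→d10:-→d11:-→d12:-→d13:-→d14:-→d15:-→d16:-→d17:-→d18:-→d19:H0→d20:H1 -> H1
  + 65.163.128.0/20 (H0) depth=20
  lookup 13.207.192.1: bits 0000110111001111110 walk d0:-→d1:-→d2:-→d3:-→d4:-→d5:-→d6:-→d7:-→d8:-→d9:-→d10:-→d11:-→d12:-→d13:-→d14:-→d15:-→d16:-→d17:-→d18:-→d19:H0 -> H0
  + 184.0.0.0/8 (H2) depth=8
  lookup 184.0.0.4: bits 10111000 walk d0:-→d1:-→d2:-→d3:-→d4:-→d5:-→d6:-→d7:-→d8:H2 -> H2
  + 184.32.0.0/12 (H2) depth=12
  + 0.0.0.0/0 (H3) depth=0
  - 184.0.0.0/8 clear@8
  + 184.42.231.210/32 (H3) depth=32
  lookup 65.163.130.9: bits 010000011010001110000010 walk d0:H3→d1:-→d2:-→d3:-→d4:-→d5:-→d6:-→d7:-→d8:-→d9:-→d10:-→d11:-→d12:-→d13:-→d14:-→d15:-→d16:-→d17:-→d18:-→d19:-→d20:H0→d21:-→d22:-→d23:-→d24:H1 -> H1
  lookup 13.207.208.15: bits 00001101110011111101 walk d0:H3→d1:-→d2:-→d3:-→d4:-→d5:-→d6:-→d7:-→d8:-→d9:-→d10:-→d11:-→d12:-→d13:-→d14:-→d15:-→d16:-→d17:-→d18:-→d19:H0→d20:H1 -> H1
  lookup 65.163.130.0: bits 010000011010001110000010 walk d0:H3→d1:-→d2:-→d3:-→d4:-→d5:-→d6:-→d7:-→d8:-→d9:-→d10:-→d11:-→d12:-→d13:-→d14:-→d15:-→d16:-→d17:-→d18:-→d19:-→d20:H0→d21:-→d22:-→d23:-→d24:H1 -> H1
  + 65.163.130.240/28 (H3) depth=28
  lookup 184.32.0.0: bits 101110000010 walk d0:H3→d1:-→d2:-→d3:-→d4:-→d5:-→d6:-→d7:-→d8:-→d9:-→d10:-→d11:-→d12:H2 -> H2
  + 13.207.0.0/16 (H0) depth=16
  + 65.160.0.0/12 (H1) depth=12
  lookup 177.117.94.147: bits 1011 walk d0:H3→d1:-→d2:-→d3:-→d4:- -> H3
  + 0.34.104.0/24 (H1) depth=24

== LOOKUPS ==
["H1","H1","H1","H0","H2","H1","H1","H1","H2","H3"]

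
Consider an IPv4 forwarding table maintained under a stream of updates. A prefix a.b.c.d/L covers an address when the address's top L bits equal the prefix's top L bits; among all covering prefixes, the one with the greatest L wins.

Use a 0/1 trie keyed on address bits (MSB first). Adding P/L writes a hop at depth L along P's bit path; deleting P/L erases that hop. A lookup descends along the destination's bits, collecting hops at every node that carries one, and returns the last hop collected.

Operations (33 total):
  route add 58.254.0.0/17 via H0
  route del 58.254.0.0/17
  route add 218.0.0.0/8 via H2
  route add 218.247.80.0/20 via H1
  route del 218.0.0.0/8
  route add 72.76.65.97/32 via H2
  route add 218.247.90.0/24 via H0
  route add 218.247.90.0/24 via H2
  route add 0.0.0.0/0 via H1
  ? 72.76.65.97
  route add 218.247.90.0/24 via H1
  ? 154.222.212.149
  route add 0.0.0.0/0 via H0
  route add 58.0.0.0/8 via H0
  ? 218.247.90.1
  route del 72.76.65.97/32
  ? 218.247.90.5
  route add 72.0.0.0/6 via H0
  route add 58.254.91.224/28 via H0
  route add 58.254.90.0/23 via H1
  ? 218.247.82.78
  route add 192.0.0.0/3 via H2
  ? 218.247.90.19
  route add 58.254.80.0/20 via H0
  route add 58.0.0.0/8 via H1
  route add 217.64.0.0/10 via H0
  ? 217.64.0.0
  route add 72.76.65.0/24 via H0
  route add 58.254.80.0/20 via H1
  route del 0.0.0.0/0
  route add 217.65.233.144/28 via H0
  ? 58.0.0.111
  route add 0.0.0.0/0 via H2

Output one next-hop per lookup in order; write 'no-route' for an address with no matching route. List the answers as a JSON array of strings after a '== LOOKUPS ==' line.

Apply in order:
  add 58.254.0.0/17 -> H0 at depth 17
  - 58.254.0.0/17 clear@17
  add 218.0.0.0/8 -> H2 at depth 8
  add 218.247.80.0/20 -> H1 at depth 20
  - 218.0.0.0/8 clear@8
  add 72.76.65.97/32 -> H2 at depth 32
  add 218.247.90.0/24 -> H0 at depth 24
  add 218.247.90.0/24 -> H2 at depth 24
  add 0.0.0.0/0 -> H1 at depth 0
  ? 72.76.65.97  path d0:H1→d1:-→d2:-→d3:-→d4:-→d5:-→d6:-→d7:-→d8:-→d9:-→d10:-→d11:-→d12:-→d13:-→d14:-→d15:-→d16:-→d17:-→d18:-→d19:-→d20:-→d21:-→d22:-→d23:-→d24:-→d25:-→d26:-→d27:-→d28:-→d29:-→d30:-→d31:-→d32:H2  best=H2
  add 218.247.90.0/24 -> H1 at depth 24
  ? 154.222.212.149  path d0:H1→d1:-  best=H1
  add 0.0.0.0/0 -> H0 at depth 0
  add 58.0.0.0/8 -> H0 at depth 8
  ? 218.247.90.1  path d0:H0→d1:-→d2:-→d3:-→d4:-→d5:-→d6:-→d7:-→d8:-→d9:-→d10:-→d11:-→d12:-→d13:-→d14:-→d15:-→d16:-→d17:-→d18:-→d19:-→d20:H1→d21:-→d22:-→d23:-→d24:H1  best=H1
  - 72.76.65.97/32 clear@32
  ? 218.247.90.5  path d0:H0→d1:-→d2:-→d3:-→d4:-→d5:-→d6:-→d7:-→d8:-→d9:-→d10:-→d11:-→d12:-→d13:-→d14:-→d15:-→d16:-→d17:-→d18:-→d19:-→d20:H1→d21:-→d22:-→d23:-→d24:H1  best=H1
  add 72.0.0.0/6 -> H0 at depth 6
  add 58.254.91.224/28 -> H0 at depth 28
  add 58.254.90.0/23 -> H1 at depth 23
  ? 218.247.82.78  path d0:H0→d1:-→d2:-→d3:-→d4:-→d5:-→d6:-→d7:-→d8:-→d9:-→d10:-→d11:-→d12:-→d13:-→d14:-→d15:-→d16:-→d17:-→d18:-→d19:-→d20:H1  best=H1
  add 192.0.0.0/3 -> H2 at depth 3
  ? 218.247.90.19  path d0:H0→d1:-→d2:-→d3:H2→d4:-→d5:-→d6:-→d7:-→d8:-→d9:-→d10:-→d11:-→d12:-→d13:-→d14:-→d15:-→d16:-→d17:-→d18:-→d19:-→d20:H1→d21:-→d22:-→d23:-→d24:H1  best=H1
  add 58.254.80.0/20 -> H0 at depth 20
  add 58.0.0.0/8 -> H1 at depth 8
  add 217.64.0.0/10 -> H0 at depth 10
  ? 217.64.0.0  path d0:H0→d1:-→d2:-→d3:H2→d4:-→d5:-→d6:-→d7:-→d8:-→d9:-→d10:H0  best=H0
  add 72.76.65.0/24 -> H0 at depth 24
  add 58.254.80.0/20 -> H1 at depth 20
  - 0.0.0.0/0 clear@0
  add 217.65.233.144/28 -> H0 at depth 28
  ? 58.0.0.111  path d0:-→d1:-→d2:-→d3:-→d4:-→d5:-→d6:-→d7:-→d8:H1  best=H1
  add 0.0.0.0/0 -> H2 at depth 0

== LOOKUPS ==
["H2","H1","H1","H1","H1","H1","H0","H1"]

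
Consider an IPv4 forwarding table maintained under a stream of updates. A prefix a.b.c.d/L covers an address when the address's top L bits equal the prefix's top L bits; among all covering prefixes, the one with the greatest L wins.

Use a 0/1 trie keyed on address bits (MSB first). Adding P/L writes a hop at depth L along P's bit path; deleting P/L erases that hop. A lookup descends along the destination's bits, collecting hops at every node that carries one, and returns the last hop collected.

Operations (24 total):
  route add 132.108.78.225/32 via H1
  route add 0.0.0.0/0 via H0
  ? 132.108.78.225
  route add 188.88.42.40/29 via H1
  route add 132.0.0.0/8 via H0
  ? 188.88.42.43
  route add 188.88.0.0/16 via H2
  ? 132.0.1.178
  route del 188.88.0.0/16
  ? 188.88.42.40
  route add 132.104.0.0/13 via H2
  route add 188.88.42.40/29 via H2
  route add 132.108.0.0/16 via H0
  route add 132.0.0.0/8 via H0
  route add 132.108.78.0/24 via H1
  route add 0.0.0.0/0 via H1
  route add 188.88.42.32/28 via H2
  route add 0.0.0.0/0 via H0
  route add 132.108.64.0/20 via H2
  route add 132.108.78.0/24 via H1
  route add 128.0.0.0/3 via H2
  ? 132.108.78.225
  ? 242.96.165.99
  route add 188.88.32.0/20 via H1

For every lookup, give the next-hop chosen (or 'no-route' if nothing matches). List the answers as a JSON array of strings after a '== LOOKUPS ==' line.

Apply in order:
  add 132.108.78.225/32 -> H1 at depth 32
  add 0.0.0.0/0 -> H0 at depth 0
  lookup 132.108.78.225: bits 10000100011011000100111011100001 walk d0:H0→d1:-→d2:-→d3:-→d4:-→d5:-→d6:-→d7:-→d8:-→d9:-→d10:-→d11:-→d12:-→d13:-→d14:-→d15:-→d16:-→d17:-→d18:-→d19:-→d20:-→d21:-→d22:-→d23:-→d24:-→d25:-→d26:-→d27:-→d28:-→d29:-→d30:-→d31:-→d32:H1 -> H1
  add 188.88.42.40/29 -> H1 at depth 29
  add 132.0.0.0/8 -> H0 at depth 8
  lookup 188.88.42.43: bits 10111100010110000010101000101 walk d0:H0→d1:-→d2:-→d3:-→d4:-→d5:-→d6:-→d7:-→d8:-→d9:-→d10:-→d11:-→d12:-→d13:-→d14:-→d15:-→d16:-→d17:-→d18:-→d19:-→d20:-→d21:-→d22:-→d23:-→d24:-→d25:-→d26:-→d27:-→d28:-→d29:H1 -> H1
  add 188.88.0.0/16 -> H2 at depth 16
  lookup 132.0.1.178: bits 100001000 walk d0:H0→d1:-→d2:-→d3:-→d4:-→d5:-→d6:-→d7:-→d8:H0→d9:- -> H0
  del 188.88.0.0/16 (clear depth 16)
  lookup 188.88.42.40: bits 10111100010110000010101000101 walk d0:H0→d1:-→d2:-→d3:-→d4:-→d5:-→d6:-→d7:-→d8:-→d9:-→d10:-→d11:-→d12:-→d13:-→d14:-→d15:-→d16:-→d17:-→d18:-→d19:-→d20:-→d21:-→d22:-→d23:-→d24:-→d25:-→d26:-→d27:-→d28:-→d29:H1 -> H1
  add 132.104.0.0/13 -> H2 at depth 13
  add 188.88.42.40/29 -> H2 at depth 29
  add 132.108.0.0/16 -> H0 at depth 16
  add 132.0.0.0/8 -> H0 at depth 8
  add 132.108.78.0/24 -> H1 at depth 24
  add 0.0.0.0/0 -> H1 at depth 0
  add 188.88.42.32/28 -> H2 at depth 28
  add 0.0.0.0/0 -> H0 at depth 0
  add 132.108.64.0/20 -> H2 at depth 20
  add 132.108.78.0/24 -> H1 at depth 24
  add 128.0.0.0/3 -> H2 at depth 3
  lookup 132.108.78.225: bits 10000100011011000100111011100001 walk d0:H0→d1:-→d2:-→d3:H2→d4:-→d5:-→d6:-→d7:-→d8:H0→d9:-→d10:-→d11:-→d12:-→d13:H2→d14:-→d15:-→d16:H0→d17:-→d18:-→d19:-→d20:H2→d21:-→d22:-→d23:-→d24:H1→d25:-→d26:-→d27:-→d28:-→d29:-→d30:-→d31:-→d32:H1 -> H1
  lookup 242.96.165.99: bits 1 walk d0:H0→d1:- -> H0
  add 188.88.32.0/20 -> H1 at depth 20

== LOOKUPS ==
["H1","H1","H0","H1","H1","H0"]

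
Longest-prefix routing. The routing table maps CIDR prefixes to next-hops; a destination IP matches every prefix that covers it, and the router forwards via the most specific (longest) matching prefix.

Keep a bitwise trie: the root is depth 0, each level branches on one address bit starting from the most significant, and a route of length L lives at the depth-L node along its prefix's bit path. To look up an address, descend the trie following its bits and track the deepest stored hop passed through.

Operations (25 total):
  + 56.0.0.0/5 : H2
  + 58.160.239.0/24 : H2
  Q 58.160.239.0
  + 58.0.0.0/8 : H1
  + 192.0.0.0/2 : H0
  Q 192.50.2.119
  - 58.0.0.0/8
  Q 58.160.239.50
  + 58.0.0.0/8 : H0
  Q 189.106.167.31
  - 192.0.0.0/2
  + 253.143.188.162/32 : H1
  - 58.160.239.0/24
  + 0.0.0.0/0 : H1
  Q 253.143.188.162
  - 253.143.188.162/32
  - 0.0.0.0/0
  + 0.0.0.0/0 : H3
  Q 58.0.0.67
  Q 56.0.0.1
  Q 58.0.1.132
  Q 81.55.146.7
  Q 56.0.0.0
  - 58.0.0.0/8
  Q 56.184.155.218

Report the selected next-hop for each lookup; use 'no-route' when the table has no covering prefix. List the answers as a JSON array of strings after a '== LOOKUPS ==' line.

Trace:
  add 56.0.0.0/5 -> H2 at depth 5
  add 58.160.239.0/24 -> H2 at depth 24
  lookup 58.160.239.0: bits 001110101010000011101111 walk d0:-→d1:-→d2:-→d3:-→d4:-→d5:H2→d6:-→d7:-→d8:-→d9:-→d10:-→d11:-→d12:-→d13:-→d14:-→d15:-→d16:-→d17:-→d18:-→d19:-→d20:-→d21:-→d22:-→d23:-→d24:H2 -> H2
  add 58.0.0.0/8 -> H1 at depth 8
  add 192.0.0.0/2 -> H0 at depth 2
  lookup 192.50.2.119: bits 11 walk d0:-→d1:-→d2:H0 -> H0
  - 58.0.0.0/8 clear@8
  lookup 58.160.239.50: bits 001110101010000011101111 walk d0:-→d1:-→d2:-→d3:-→d4:-→d5:H2→d6:-→d7:-→d8:-→d9:-→d10:-→d11:-→d12:-→d13:-→d14:-→d15:-→d16:-→d17:-→d18:-→d19:-→d20:-→d21:-→d22:-→d23:-→d24:H2 -> H2
  add 58.0.0.0/8 -> H0 at depth 8
  lookup 189.106.167.31: bits 1 walk d0:-→d1:- -> no-route
  - 192.0.0.0/2 clear@2
  add 253.143.188.162/32 -> H1 at depth 32
  - 58.160.239.0/24 clear@24
  add 0.0.0.0/0 -> H1 at depth 0
  lookup 253.143.188.162: bits 11111101100011111011110010100010 walk d0:H1→d1:-→d2:-→d3:-→d4:-→d5:-→d6:-→d7:-→d8:-→d9:-→d10:-→d11:-→d12:-→d13:-→d14:-→d15:-→d16:-→d17:-→d18:-→d19:-→d20:-→d21:-→d22:-→d23:-→d24:-→d25:-→d26:-→d27:-→d28:-→d29:-→d30:-→d31:-→d32:H1 -> H1
  - 253.143.188.162/32 clear@32
  - 0.0.0.0/0 clear@0
  add 0.0.0.0/0 -> H3 at depth 0
  lookup 58.0.0.67: bits 00111010 walk d0:H3→d1:-→d2:-→d3:-→d4:-→d5:H2→d6:-→d7:-→d8:H0 -> H0
  lookup 56.0.0.1: bits 001110 walk d0:H3→d1:-→d2:-→d3:-→d4:-→d5:H2→d6:- -> H2
  lookup 58.0.1.132: bits 00111010 walk d0:H3→d1:-→d2:-→d3:-→d4:-→d5:H2→d6:-→d7:-→d8:H0 -> H0
  lookup 81.55.146.7: bits 0 walk d0:H3→d1:- -> H3
  lookup 56.0.0.0: bits 001110 walk d0:H3→d1:-→d2:-→d3:-→d4:-→d5:H2→d6:- -> H2
  - 58.0.0.0/8 clear@8
  lookup 56.184.155.218: bits 001110 walk d0:H3→d1:-→d2:-→d3:-→d4:-→d5:H2→d6:- -> H2

== LOOKUPS ==
["H2","H0","H2","no-route","H1","H0","H2","H0","H3","H2","H2"]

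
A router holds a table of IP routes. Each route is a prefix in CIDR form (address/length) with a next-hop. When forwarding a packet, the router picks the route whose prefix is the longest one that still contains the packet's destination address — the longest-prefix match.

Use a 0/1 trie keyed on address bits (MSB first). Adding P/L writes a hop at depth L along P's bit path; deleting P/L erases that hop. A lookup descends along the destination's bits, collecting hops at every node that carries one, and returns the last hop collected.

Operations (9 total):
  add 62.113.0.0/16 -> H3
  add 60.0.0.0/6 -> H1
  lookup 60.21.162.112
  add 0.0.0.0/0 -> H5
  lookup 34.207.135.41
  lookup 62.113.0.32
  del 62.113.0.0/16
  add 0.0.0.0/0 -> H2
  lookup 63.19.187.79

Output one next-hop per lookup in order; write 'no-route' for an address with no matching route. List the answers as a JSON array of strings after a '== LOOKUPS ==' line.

Process each operation:
  add 62.113.0.0/16 -> H3 at depth 16
  add 60.0.0.0/6 -> H1 at depth 6
  ? 60.21.162.112  path d0:-→d1:-→d2:-→d3:-→d4:-→d5:-→d6:H1  best=H1
  add 0.0.0.0/0 -> H5 at depth 0
  ? 34.207.135.41  path d0:H5→d1:-→d2:-→d3:-  best=H5
  ? 62.113.0.32  path d0:H5→d1:-→d2:-→d3:-→d4:-→d5:-→d6:H1→d7:-→d8:-→d9:-→d10:-→d11:-→d12:-→d13:-→d14:-→d15:-→d16:H3  best=H3
  - 62.113.0.0/16 clear@16
  add 0.0.0.0/0 -> H2 at depth 0
  ? 63.19.187.79  path d0:H2→d1:-→d2:-→d3:-→d4:-→d5:-→d6:H1→d7:-  best=H1

== LOOKUPS ==
["H1","H5","H3","H1"]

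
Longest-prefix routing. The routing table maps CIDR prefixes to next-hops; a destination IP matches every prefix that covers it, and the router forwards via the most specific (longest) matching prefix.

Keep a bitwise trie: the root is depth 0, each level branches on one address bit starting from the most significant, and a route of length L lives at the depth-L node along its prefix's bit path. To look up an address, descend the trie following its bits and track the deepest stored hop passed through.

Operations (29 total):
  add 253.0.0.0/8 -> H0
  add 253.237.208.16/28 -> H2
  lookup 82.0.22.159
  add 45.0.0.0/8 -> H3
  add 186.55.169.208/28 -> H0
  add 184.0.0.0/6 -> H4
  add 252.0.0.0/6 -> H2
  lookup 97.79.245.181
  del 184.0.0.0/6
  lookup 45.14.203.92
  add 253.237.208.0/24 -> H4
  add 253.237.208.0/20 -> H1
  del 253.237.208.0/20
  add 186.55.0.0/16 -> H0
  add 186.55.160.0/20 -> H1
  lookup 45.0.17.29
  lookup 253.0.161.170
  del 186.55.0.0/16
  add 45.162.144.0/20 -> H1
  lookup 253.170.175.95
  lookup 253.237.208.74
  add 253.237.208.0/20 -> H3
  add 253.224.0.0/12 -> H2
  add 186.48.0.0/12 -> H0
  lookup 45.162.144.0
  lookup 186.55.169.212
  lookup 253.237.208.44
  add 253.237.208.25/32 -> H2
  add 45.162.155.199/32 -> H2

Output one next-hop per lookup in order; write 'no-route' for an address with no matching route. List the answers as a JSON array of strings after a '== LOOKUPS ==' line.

Trace:
  add 253.0.0.0/8 -> H0 at depth 8
  add 253.237.208.16/28 -> H2 at depth 28
  lookup 82.0.22.159: bits ε walk d0:- -> no-route
  add 45.0.0.0/8 -> H3 at depth 8
  add 186.55.169.208/28 -> H0 at depth 28
  add 184.0.0.0/6 -> H4 at depth 6
  add 252.0.0.0/6 -> H2 at depth 6
  lookup 97.79.245.181: bits 0 walk d0:-→d1:- -> no-route
  - 184.0.0.0/6 clear@6
  lookup 45.14.203.92: bits 00101101 walk d0:-→d1:-→d2:-→d3:-→d4:-→d5:-→d6:-→d7:-→d8:H3 -> H3
  add 253.237.208.0/24 -> H4 at depth 24
  add 253.237.208.0/20 -> H1 at depth 20
  - 253.237.208.0/20 clear@20
  add 186.55.0.0/16 -> H0 at depth 16
  add 186.55.160.0/20 -> H1 at depth 20
  lookup 45.0.17.29: bits 00101101 walk d0:-→d1:-→d2:-→d3:-→d4:-→d5:-→d6:-→d7:-→d8:H3 -> H3
  lookup 253.0.161.170: bits 11111101 walk d0:-→d1:-→d2:-→d3:-→d4:-→d5:-→d6:H2→d7:-→d8:H0 -> H0
  - 186.55.0.0/16 clear@16
  add 45.162.144.0/20 -> H1 at depth 20
  lookup 253.170.175.95: bits 111111011 walk d0:-→d1:-→d2:-→d3:-→d4:-→d5:-→d6:H2→d7:-→d8:H0→d9:- -> H0
  lookup 253.237.208.74: bits 1111110111101101110100000 walk d0:-→d1:-→d2:-→d3:-→d4:-→d5:-→d6:H2→d7:-→d8:H0→d9:-→d10:-→d11:-→d12:-→d13:-→d14:-→d15:-→d16:-→d17:-→d18:-→d19:-→d20:-→d21:-→d22:-→d23:-→d24:H4→d25:- -> H4
  add 253.237.208.0/20 -> H3 at depth 20
  add 253.224.0.0/12 -> H2 at depth 12
  add 186.48.0.0/12 -> H0 at depth 12
  lookup 45.162.144.0: bits 00101101101000101001 walk d0:-→d1:-→d2:-→d3:-→d4:-→d5:-→d6:-→d7:-→d8:H3→d9:-→d10:-→d11:-→d12:-→d13:-→d14:-→d15:-→d16:-→d17:-→d18:-→d19:-→d20:H1 -> H1
  lookup 186.55.169.212: bits 1011101000110111101010011101 walk d0:-→d1:-→d2:-→d3:-→d4:-→d5:-→d6:-→d7:-→d8:-→d9:-→d10:-→d11:-→d12:H0→d13:-→d14:-→d15:-→d16:-→d17:-→d18:-→d19:-→d20:H1→d21:-→d22:-→d23:-→d24:-→d25:-→d26:-→d27:-→d28:H0 -> H0
  lookup 253.237.208.44: bits 11111101111011011101000000 walk d0:-→d1:-→d2:-→d3:-→d4:-→d5:-→d6:H2→d7:-→d8:H0→d9:-→d10:-→d11:-→d12:H2→d13:-→d14:-→d15:-→d16:-→d17:-→d18:-→d19:-→d20:H3→d21:-→d22:-→d23:-→d24:H4→d25:-→d26:- -> H4
  add 253.237.208.25/32 -> H2 at depth 32
  add 45.162.155.199/32 -> H2 at depth 32

== LOOKUPS ==
["no-route","no-route","H3","H3","H0","H0","H4","H1","H0","H4"]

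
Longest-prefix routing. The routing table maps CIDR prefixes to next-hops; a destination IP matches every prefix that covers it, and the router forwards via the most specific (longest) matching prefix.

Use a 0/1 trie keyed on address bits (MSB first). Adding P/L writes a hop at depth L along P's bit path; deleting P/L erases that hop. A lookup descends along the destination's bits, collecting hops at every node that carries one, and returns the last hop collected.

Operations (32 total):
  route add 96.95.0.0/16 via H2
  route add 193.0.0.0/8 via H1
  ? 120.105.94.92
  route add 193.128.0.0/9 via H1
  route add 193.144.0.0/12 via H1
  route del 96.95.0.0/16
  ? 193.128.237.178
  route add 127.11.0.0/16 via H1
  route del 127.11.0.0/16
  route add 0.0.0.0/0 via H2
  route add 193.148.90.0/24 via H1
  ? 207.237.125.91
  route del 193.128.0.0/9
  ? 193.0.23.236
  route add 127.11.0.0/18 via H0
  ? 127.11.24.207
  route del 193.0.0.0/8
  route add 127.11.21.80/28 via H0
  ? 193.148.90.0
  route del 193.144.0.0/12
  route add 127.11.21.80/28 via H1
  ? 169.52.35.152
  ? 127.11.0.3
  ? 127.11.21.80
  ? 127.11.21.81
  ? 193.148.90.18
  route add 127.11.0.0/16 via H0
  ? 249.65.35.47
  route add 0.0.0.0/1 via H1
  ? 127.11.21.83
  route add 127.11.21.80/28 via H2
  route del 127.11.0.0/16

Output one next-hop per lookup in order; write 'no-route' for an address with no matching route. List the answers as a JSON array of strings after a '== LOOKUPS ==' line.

Trace:
  + 96.95.0.0/16 (H2) depth=16
  + 193.0.0.0/8 (H1) depth=8
  lookup 120.105.94.92: bits 011 walk d0:-→d1:-→d2:-→d3:- -> no-route
  + 193.128.0.0/9 (H1) depth=9
  + 193.144.0.0/12 (H1) depth=12
  del 96.95.0.0/16 (clear depth 16)
  lookup 193.128.237.178: bits 11000001100 walk d0:-→d1:-→d2:-→d3:-→d4:-→d5:-→d6:-→d7:-→d8:H1→d9:H1→d10:-→d11:- -> H1
  + 127.11.0.0/16 (H1) depth=16
  del 127.11.0.0/16 (clear depth 16)
  + 0.0.0.0/0 (H2) depth=0
  + 193.148.90.0/24 (H1) depth=24
  lookup 207.237.125.91: bits 1100 walk d0:H2→d1:-→d2:-→d3:-→d4:- -> H2
  del 193.128.0.0/9 (clear depth 9)
  lookup 193.0.23.236: bits 11000001 walk d0:H2→d1:-→d2:-→d3:-→d4:-→d5:-→d6:-→d7:-→d8:H1 -> H1
  + 127.11.0.0/18 (H0) depth=18
  lookup 127.11.24.207: bits 011111110000101100 walk d0:H2→d1:-→d2:-→d3:-→d4:-→d5:-→d6:-→d7:-→d8:-→d9:-→d10:-→d11:-→d12:-→d13:-→d14:-→d15:-→d16:-→d17:-→d18:H0 -> H0
  del 193.0.0.0/8 (clear depth 8)
  + 127.11.21.80/28 (H0) depth=28
  lookup 193.148.90.0: bits 110000011001010001011010 walk d0:H2→d1:-→d2:-→d3:-→d4:-→d5:-→d6:-→d7:-→d8:-→d9:-→d10:-→d11:-→d12:H1→d13:-→d14:-→d15:-→d16:-→d17:-→d18:-→d19:-→d20:-→d21:-→d22:-→d23:-→d24:H1 -> H1
  del 193.144.0.0/12 (clear depth 12)
  + 127.11.21.80/28 (H1) depth=28
  lookup 169.52.35.152: bits 1 walk d0:H2→d1:- -> H2
  lookup 127.11.0.3: bits 0111111100001011000 walk d0:H2→d1:-→d2:-→d3:-→d4:-→d5:-→d6:-→d7:-→d8:-→d9:-→d10:-→d11:-→d12:-→d13:-→d14:-→d15:-→d16:-→d17:-→d18:H0→d19:- -> H0
  lookup 127.11.21.80: bits 0111111100001011000101010101 walk d0:H2→d1:-→d2:-→d3:-→d4:-→d5:-→d6:-→d7:-→d8:-→d9:-→d10:-→d11:-→d12:-→d13:-→d14:-→d15:-→d16:-→d17:-→d18:H0→d19:-→d20:-→d21:-→d22:-→d23:-→d24:-→d25:-→d26:-→d27:-→d28:H1 -> H1
  lookup 127.11.21.81: bits 0111111100001011000101010101 walk d0:H2→d1:-→d2:-→d3:-→d4:-→d5:-→d6:-→d7:-→d8:-→d9:-→d10:-→d11:-→d12:-→d13:-→d14:-→d15:-→d16:-→d17:-→d18:H0→d19:-→d20:-→d21:-→d22:-→d23:-→d24:-→d25:-→d26:-→d27:-→d28:H1 -> H1
  lookup 193.148.90.18: bits 110000011001010001011010 walk d0:H2→d1:-→d2:-→d3:-→d4:-→d5:-→d6:-→d7:-→d8:-→d9:-→d10:-→d11:-→d12:-→d13:-→d14:-→d15:-→d16:-→d17:-→d18:-→d19:-→d20:-→d21:-→d22:-→d23:-→d24:H1 -> H1
  + 127.11.0.0/16 (H0) depth=16
  lookup 249.65.35.47: bits 11 walk d0:H2→d1:-→d2:- -> H2
  + 0.0.0.0/1 (H1) depth=1
  lookup 127.11.21.83: bits 0111111100001011000101010101 walk d0:H2→d1:H1→d2:-→d3:-→d4:-→d5:-→d6:-→d7:-→d8:-→d9:-→d10:-→d11:-→d12:-→d13:-→d14:-→d15:-→d16:H0→d17:-→d18:H0→d19:-→d20:-→d21:-→d22:-→d23:-→d24:-→d25:-→d26:-→d27:-→d28:H1 -> H1
  + 127.11.21.80/28 (H2) depth=28
  del 127.11.0.0/16 (clear depth 16)

== LOOKUPS ==
["no-route","H1","H2","H1","H0","H1","H2","H0","H1","H1","H1","H2","H1"]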